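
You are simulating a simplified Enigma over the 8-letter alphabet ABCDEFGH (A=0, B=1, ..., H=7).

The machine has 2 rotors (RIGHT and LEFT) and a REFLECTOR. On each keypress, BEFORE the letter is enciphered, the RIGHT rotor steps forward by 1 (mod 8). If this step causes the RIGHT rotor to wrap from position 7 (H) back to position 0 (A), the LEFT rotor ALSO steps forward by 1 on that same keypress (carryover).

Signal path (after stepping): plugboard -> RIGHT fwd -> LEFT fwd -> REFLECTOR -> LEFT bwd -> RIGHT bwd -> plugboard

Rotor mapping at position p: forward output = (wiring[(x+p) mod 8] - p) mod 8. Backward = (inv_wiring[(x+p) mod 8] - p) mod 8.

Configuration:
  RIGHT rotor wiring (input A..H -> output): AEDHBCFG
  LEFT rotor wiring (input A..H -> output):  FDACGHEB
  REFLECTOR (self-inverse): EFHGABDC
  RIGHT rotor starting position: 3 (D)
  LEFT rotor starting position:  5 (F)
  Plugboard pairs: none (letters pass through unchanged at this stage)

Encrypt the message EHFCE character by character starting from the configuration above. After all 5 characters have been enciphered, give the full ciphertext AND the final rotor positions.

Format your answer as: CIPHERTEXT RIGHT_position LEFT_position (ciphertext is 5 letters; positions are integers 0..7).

Answer: AABDA 0 6

Derivation:
Char 1 ('E'): step: R->4, L=5; E->plug->E->R->E->L->G->refl->D->L'->F->R'->A->plug->A
Char 2 ('H'): step: R->5, L=5; H->plug->H->R->E->L->G->refl->D->L'->F->R'->A->plug->A
Char 3 ('F'): step: R->6, L=5; F->plug->F->R->B->L->H->refl->C->L'->A->R'->B->plug->B
Char 4 ('C'): step: R->7, L=5; C->plug->C->R->F->L->D->refl->G->L'->E->R'->D->plug->D
Char 5 ('E'): step: R->0, L->6 (L advanced); E->plug->E->R->B->L->D->refl->G->L'->A->R'->A->plug->A
Final: ciphertext=AABDA, RIGHT=0, LEFT=6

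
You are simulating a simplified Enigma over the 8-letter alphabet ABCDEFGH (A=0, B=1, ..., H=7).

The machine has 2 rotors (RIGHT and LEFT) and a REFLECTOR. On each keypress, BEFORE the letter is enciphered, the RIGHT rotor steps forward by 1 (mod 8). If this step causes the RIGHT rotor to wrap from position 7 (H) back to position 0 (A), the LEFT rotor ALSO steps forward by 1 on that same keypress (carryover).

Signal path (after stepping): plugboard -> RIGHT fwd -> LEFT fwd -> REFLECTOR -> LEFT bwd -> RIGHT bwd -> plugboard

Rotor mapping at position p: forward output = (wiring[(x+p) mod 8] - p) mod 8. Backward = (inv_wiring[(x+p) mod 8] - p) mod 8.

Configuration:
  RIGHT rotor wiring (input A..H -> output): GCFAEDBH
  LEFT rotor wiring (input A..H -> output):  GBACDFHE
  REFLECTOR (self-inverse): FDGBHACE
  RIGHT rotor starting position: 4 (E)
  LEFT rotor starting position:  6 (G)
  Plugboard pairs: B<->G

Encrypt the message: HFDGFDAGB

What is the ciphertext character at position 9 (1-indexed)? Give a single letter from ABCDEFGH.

Char 1 ('H'): step: R->5, L=6; H->plug->H->R->H->L->H->refl->E->L'->F->R'->E->plug->E
Char 2 ('F'): step: R->6, L=6; F->plug->F->R->C->L->A->refl->F->L'->G->R'->G->plug->B
Char 3 ('D'): step: R->7, L=6; D->plug->D->R->G->L->F->refl->A->L'->C->R'->H->plug->H
Char 4 ('G'): step: R->0, L->7 (L advanced); G->plug->B->R->C->L->C->refl->G->L'->G->R'->A->plug->A
Char 5 ('F'): step: R->1, L=7; F->plug->F->R->A->L->F->refl->A->L'->H->R'->C->plug->C
Char 6 ('D'): step: R->2, L=7; D->plug->D->R->B->L->H->refl->E->L'->F->R'->F->plug->F
Char 7 ('A'): step: R->3, L=7; A->plug->A->R->F->L->E->refl->H->L'->B->R'->B->plug->G
Char 8 ('G'): step: R->4, L=7; G->plug->B->R->H->L->A->refl->F->L'->A->R'->A->plug->A
Char 9 ('B'): step: R->5, L=7; B->plug->G->R->D->L->B->refl->D->L'->E->R'->B->plug->G

G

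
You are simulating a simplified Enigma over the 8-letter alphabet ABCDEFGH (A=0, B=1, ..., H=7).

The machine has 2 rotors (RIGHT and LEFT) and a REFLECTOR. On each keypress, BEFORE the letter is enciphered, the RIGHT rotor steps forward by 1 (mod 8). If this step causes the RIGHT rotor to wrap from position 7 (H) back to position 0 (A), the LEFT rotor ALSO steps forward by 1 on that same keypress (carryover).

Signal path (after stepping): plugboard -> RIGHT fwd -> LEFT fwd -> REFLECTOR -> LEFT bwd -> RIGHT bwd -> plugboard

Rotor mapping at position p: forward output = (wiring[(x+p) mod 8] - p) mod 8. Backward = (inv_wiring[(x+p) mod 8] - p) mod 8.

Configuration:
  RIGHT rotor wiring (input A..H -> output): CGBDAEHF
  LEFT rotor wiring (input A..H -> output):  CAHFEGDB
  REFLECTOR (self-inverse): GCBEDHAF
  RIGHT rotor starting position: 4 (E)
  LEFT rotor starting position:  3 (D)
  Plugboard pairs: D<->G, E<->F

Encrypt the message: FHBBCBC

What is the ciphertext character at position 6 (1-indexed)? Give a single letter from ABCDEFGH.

Char 1 ('F'): step: R->5, L=3; F->plug->E->R->B->L->B->refl->C->L'->A->R'->C->plug->C
Char 2 ('H'): step: R->6, L=3; H->plug->H->R->G->L->F->refl->H->L'->F->R'->F->plug->E
Char 3 ('B'): step: R->7, L=3; B->plug->B->R->D->L->A->refl->G->L'->E->R'->E->plug->F
Char 4 ('B'): step: R->0, L->4 (L advanced); B->plug->B->R->G->L->D->refl->E->L'->F->R'->H->plug->H
Char 5 ('C'): step: R->1, L=4; C->plug->C->R->C->L->H->refl->F->L'->D->R'->E->plug->F
Char 6 ('B'): step: R->2, L=4; B->plug->B->R->B->L->C->refl->B->L'->H->R'->A->plug->A

A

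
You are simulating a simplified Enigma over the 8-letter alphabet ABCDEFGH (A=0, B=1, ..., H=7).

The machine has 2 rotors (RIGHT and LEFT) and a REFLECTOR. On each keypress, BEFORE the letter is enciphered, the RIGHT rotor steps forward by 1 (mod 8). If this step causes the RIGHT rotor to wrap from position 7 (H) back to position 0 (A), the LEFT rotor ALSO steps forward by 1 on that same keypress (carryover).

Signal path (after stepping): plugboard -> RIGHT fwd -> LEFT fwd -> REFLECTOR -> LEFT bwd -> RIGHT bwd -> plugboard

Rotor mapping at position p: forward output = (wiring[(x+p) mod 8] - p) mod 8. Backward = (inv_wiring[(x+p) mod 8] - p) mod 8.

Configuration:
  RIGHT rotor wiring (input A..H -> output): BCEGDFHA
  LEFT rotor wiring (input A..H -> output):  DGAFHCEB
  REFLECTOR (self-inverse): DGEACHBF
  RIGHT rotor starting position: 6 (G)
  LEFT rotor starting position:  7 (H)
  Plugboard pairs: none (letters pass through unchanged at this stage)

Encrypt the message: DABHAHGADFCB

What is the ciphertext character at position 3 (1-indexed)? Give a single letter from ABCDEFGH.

Char 1 ('D'): step: R->7, L=7; D->plug->D->R->F->L->A->refl->D->L'->G->R'->G->plug->G
Char 2 ('A'): step: R->0, L->0 (L advanced); A->plug->A->R->B->L->G->refl->B->L'->H->R'->G->plug->G
Char 3 ('B'): step: R->1, L=0; B->plug->B->R->D->L->F->refl->H->L'->E->R'->E->plug->E

E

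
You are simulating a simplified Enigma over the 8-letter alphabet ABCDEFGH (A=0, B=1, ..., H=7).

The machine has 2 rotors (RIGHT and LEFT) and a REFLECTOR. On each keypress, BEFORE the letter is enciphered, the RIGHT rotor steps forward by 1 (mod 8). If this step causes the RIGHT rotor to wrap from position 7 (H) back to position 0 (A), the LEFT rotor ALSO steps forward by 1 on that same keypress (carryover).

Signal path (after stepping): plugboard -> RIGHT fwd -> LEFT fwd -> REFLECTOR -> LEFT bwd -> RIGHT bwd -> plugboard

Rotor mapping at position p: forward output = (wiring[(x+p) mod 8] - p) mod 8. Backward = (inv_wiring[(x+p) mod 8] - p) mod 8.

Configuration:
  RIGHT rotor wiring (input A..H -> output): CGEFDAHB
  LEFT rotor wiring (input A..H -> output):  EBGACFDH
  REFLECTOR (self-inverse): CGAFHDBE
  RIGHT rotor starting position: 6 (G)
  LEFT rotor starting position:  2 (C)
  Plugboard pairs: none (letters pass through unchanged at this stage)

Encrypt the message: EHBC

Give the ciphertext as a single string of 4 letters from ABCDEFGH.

Char 1 ('E'): step: R->7, L=2; E->plug->E->R->G->L->C->refl->A->L'->C->R'->A->plug->A
Char 2 ('H'): step: R->0, L->3 (L advanced); H->plug->H->R->B->L->H->refl->E->L'->E->R'->C->plug->C
Char 3 ('B'): step: R->1, L=3; B->plug->B->R->D->L->A->refl->C->L'->C->R'->D->plug->D
Char 4 ('C'): step: R->2, L=3; C->plug->C->R->B->L->H->refl->E->L'->E->R'->H->plug->H

Answer: ACDH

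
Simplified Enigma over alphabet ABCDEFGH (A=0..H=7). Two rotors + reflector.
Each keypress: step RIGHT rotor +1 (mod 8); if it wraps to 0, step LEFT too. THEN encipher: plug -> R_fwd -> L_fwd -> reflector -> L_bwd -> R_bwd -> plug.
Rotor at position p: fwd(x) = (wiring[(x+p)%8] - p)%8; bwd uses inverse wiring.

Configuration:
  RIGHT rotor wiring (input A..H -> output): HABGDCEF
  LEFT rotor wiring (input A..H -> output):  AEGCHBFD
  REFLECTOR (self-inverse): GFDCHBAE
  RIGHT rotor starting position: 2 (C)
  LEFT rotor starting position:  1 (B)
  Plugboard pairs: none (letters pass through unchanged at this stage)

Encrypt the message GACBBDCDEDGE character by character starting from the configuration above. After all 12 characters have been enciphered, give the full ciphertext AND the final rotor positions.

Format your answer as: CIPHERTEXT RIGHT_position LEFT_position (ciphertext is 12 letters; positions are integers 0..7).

Char 1 ('G'): step: R->3, L=1; G->plug->G->R->F->L->E->refl->H->L'->H->R'->C->plug->C
Char 2 ('A'): step: R->4, L=1; A->plug->A->R->H->L->H->refl->E->L'->F->R'->G->plug->G
Char 3 ('C'): step: R->5, L=1; C->plug->C->R->A->L->D->refl->C->L'->G->R'->H->plug->H
Char 4 ('B'): step: R->6, L=1; B->plug->B->R->H->L->H->refl->E->L'->F->R'->G->plug->G
Char 5 ('B'): step: R->7, L=1; B->plug->B->R->A->L->D->refl->C->L'->G->R'->A->plug->A
Char 6 ('D'): step: R->0, L->2 (L advanced); D->plug->D->R->G->L->G->refl->A->L'->B->R'->C->plug->C
Char 7 ('C'): step: R->1, L=2; C->plug->C->R->F->L->B->refl->F->L'->C->R'->D->plug->D
Char 8 ('D'): step: R->2, L=2; D->plug->D->R->A->L->E->refl->H->L'->D->R'->F->plug->F
Char 9 ('E'): step: R->3, L=2; E->plug->E->R->C->L->F->refl->B->L'->F->R'->G->plug->G
Char 10 ('D'): step: R->4, L=2; D->plug->D->R->B->L->A->refl->G->L'->G->R'->B->plug->B
Char 11 ('G'): step: R->5, L=2; G->plug->G->R->B->L->A->refl->G->L'->G->R'->H->plug->H
Char 12 ('E'): step: R->6, L=2; E->plug->E->R->D->L->H->refl->E->L'->A->R'->F->plug->F
Final: ciphertext=CGHGACDFGBHF, RIGHT=6, LEFT=2

Answer: CGHGACDFGBHF 6 2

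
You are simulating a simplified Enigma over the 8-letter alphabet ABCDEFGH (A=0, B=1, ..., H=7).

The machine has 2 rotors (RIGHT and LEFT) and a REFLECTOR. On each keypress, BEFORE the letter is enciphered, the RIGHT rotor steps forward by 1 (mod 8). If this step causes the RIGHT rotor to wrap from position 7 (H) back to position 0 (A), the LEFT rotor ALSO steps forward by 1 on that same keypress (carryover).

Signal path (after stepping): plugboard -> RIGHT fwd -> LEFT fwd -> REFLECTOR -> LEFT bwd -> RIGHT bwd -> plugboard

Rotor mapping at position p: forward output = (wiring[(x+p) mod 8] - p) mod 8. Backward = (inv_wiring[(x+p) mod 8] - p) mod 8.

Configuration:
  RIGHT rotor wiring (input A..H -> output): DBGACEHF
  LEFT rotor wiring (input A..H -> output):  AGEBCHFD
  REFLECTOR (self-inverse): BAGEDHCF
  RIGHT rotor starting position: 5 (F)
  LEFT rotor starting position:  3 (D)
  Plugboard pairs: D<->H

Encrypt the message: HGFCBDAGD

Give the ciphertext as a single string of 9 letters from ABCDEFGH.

Answer: EEBEHBGAF

Derivation:
Char 1 ('H'): step: R->6, L=3; H->plug->D->R->D->L->C->refl->G->L'->A->R'->E->plug->E
Char 2 ('G'): step: R->7, L=3; G->plug->G->R->F->L->F->refl->H->L'->B->R'->E->plug->E
Char 3 ('F'): step: R->0, L->4 (L advanced); F->plug->F->R->E->L->E->refl->D->L'->B->R'->B->plug->B
Char 4 ('C'): step: R->1, L=4; C->plug->C->R->H->L->F->refl->H->L'->D->R'->E->plug->E
Char 5 ('B'): step: R->2, L=4; B->plug->B->R->G->L->A->refl->B->L'->C->R'->D->plug->H
Char 6 ('D'): step: R->3, L=4; D->plug->H->R->D->L->H->refl->F->L'->H->R'->B->plug->B
Char 7 ('A'): step: R->4, L=4; A->plug->A->R->G->L->A->refl->B->L'->C->R'->G->plug->G
Char 8 ('G'): step: R->5, L=4; G->plug->G->R->D->L->H->refl->F->L'->H->R'->A->plug->A
Char 9 ('D'): step: R->6, L=4; D->plug->H->R->G->L->A->refl->B->L'->C->R'->F->plug->F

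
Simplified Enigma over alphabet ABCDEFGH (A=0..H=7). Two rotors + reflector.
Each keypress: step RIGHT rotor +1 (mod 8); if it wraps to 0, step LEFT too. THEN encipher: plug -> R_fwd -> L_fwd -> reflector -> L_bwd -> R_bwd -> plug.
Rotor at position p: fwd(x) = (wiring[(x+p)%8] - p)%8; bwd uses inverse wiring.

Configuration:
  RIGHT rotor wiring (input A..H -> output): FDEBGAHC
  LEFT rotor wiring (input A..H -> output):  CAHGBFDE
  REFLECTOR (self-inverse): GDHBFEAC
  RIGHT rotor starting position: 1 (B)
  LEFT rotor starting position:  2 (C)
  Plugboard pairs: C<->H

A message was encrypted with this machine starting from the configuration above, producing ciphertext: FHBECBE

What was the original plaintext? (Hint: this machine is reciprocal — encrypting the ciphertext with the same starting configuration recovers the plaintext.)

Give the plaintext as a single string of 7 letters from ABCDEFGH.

Answer: CFHFDFG

Derivation:
Char 1 ('F'): step: R->2, L=2; F->plug->F->R->A->L->F->refl->E->L'->B->R'->H->plug->C
Char 2 ('H'): step: R->3, L=2; H->plug->C->R->F->L->C->refl->H->L'->C->R'->F->plug->F
Char 3 ('B'): step: R->4, L=2; B->plug->B->R->E->L->B->refl->D->L'->D->R'->C->plug->H
Char 4 ('E'): step: R->5, L=2; E->plug->E->R->G->L->A->refl->G->L'->H->R'->F->plug->F
Char 5 ('C'): step: R->6, L=2; C->plug->H->R->C->L->H->refl->C->L'->F->R'->D->plug->D
Char 6 ('B'): step: R->7, L=2; B->plug->B->R->G->L->A->refl->G->L'->H->R'->F->plug->F
Char 7 ('E'): step: R->0, L->3 (L advanced); E->plug->E->R->G->L->F->refl->E->L'->H->R'->G->plug->G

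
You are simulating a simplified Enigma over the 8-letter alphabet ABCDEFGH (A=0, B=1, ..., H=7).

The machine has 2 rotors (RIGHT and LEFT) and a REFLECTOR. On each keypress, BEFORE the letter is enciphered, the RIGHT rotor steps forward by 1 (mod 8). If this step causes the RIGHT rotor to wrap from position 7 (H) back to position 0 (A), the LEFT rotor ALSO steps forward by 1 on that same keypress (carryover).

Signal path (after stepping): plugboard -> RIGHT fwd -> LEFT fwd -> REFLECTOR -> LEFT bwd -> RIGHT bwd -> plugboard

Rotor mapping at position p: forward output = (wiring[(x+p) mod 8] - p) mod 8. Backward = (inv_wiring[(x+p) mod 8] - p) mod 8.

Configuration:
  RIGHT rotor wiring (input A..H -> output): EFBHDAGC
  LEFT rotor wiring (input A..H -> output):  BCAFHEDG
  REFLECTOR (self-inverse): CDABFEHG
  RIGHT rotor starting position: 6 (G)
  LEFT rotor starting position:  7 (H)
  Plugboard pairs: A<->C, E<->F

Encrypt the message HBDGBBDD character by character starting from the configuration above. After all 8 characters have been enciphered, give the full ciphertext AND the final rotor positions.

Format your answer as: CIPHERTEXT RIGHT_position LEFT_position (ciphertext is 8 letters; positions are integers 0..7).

Answer: AFGAHCEB 6 0

Derivation:
Char 1 ('H'): step: R->7, L=7; H->plug->H->R->H->L->E->refl->F->L'->G->R'->C->plug->A
Char 2 ('B'): step: R->0, L->0 (L advanced); B->plug->B->R->F->L->E->refl->F->L'->D->R'->E->plug->F
Char 3 ('D'): step: R->1, L=0; D->plug->D->R->C->L->A->refl->C->L'->B->R'->G->plug->G
Char 4 ('G'): step: R->2, L=0; G->plug->G->R->C->L->A->refl->C->L'->B->R'->C->plug->A
Char 5 ('B'): step: R->3, L=0; B->plug->B->R->A->L->B->refl->D->L'->G->R'->H->plug->H
Char 6 ('B'): step: R->4, L=0; B->plug->B->R->E->L->H->refl->G->L'->H->R'->A->plug->C
Char 7 ('D'): step: R->5, L=0; D->plug->D->R->H->L->G->refl->H->L'->E->R'->F->plug->E
Char 8 ('D'): step: R->6, L=0; D->plug->D->R->H->L->G->refl->H->L'->E->R'->B->plug->B
Final: ciphertext=AFGAHCEB, RIGHT=6, LEFT=0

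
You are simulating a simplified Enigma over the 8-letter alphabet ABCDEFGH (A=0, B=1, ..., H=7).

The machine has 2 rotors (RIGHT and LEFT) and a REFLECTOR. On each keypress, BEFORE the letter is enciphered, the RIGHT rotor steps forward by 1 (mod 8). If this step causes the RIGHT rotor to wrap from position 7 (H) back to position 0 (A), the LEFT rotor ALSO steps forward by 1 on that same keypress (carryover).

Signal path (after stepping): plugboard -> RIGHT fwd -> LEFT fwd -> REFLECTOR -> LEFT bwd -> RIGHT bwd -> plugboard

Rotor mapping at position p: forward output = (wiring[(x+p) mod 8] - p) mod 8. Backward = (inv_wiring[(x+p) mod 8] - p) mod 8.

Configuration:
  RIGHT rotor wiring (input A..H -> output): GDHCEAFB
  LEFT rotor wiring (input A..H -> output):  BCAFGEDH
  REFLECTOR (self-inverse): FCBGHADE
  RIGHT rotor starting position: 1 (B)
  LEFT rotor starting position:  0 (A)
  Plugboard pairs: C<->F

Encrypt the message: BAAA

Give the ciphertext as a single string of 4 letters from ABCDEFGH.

Char 1 ('B'): step: R->2, L=0; B->plug->B->R->A->L->B->refl->C->L'->B->R'->H->plug->H
Char 2 ('A'): step: R->3, L=0; A->plug->A->R->H->L->H->refl->E->L'->F->R'->C->plug->F
Char 3 ('A'): step: R->4, L=0; A->plug->A->R->A->L->B->refl->C->L'->B->R'->C->plug->F
Char 4 ('A'): step: R->5, L=0; A->plug->A->R->D->L->F->refl->A->L'->C->R'->F->plug->C

Answer: HFFC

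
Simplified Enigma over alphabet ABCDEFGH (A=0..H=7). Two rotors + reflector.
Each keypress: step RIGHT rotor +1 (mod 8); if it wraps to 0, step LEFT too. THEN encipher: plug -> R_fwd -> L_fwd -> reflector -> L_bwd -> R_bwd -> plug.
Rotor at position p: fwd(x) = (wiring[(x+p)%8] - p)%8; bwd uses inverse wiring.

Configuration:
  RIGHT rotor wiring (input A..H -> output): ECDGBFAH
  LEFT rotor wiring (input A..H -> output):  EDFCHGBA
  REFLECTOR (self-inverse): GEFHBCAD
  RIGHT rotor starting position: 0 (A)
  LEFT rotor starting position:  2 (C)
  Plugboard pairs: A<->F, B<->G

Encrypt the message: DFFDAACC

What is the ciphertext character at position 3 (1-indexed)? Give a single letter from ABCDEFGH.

Char 1 ('D'): step: R->1, L=2; D->plug->D->R->A->L->D->refl->H->L'->E->R'->E->plug->E
Char 2 ('F'): step: R->2, L=2; F->plug->A->R->B->L->A->refl->G->L'->F->R'->F->plug->A
Char 3 ('F'): step: R->3, L=2; F->plug->A->R->D->L->E->refl->B->L'->H->R'->G->plug->B

B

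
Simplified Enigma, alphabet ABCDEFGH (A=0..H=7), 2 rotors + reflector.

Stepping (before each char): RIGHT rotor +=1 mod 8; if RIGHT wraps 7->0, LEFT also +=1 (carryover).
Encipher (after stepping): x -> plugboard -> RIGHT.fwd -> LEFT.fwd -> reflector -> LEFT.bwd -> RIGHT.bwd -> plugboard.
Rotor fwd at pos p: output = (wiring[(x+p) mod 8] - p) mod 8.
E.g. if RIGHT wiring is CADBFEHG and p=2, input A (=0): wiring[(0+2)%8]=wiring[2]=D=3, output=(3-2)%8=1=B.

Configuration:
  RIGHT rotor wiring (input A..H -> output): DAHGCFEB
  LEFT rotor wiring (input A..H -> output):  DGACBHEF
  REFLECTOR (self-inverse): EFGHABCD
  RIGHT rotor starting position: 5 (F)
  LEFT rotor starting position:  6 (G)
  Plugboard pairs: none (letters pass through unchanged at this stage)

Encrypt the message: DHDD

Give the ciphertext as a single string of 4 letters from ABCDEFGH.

Char 1 ('D'): step: R->6, L=6; D->plug->D->R->C->L->F->refl->B->L'->H->R'->H->plug->H
Char 2 ('H'): step: R->7, L=6; H->plug->H->R->F->L->E->refl->A->L'->D->R'->F->plug->F
Char 3 ('D'): step: R->0, L->7 (L advanced); D->plug->D->R->G->L->A->refl->E->L'->B->R'->H->plug->H
Char 4 ('D'): step: R->1, L=7; D->plug->D->R->B->L->E->refl->A->L'->G->R'->B->plug->B

Answer: HFHB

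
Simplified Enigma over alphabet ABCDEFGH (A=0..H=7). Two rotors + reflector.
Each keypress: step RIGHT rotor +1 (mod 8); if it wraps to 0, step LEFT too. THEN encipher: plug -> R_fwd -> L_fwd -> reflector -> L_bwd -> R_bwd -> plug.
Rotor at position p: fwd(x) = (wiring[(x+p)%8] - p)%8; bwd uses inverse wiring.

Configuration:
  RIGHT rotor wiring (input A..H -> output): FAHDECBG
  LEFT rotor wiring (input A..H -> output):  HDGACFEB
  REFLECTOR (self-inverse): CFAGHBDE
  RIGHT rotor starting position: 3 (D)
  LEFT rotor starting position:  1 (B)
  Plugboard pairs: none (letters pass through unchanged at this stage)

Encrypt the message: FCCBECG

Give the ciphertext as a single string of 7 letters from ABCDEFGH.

Char 1 ('F'): step: R->4, L=1; F->plug->F->R->E->L->E->refl->H->L'->C->R'->D->plug->D
Char 2 ('C'): step: R->5, L=1; C->plug->C->R->B->L->F->refl->B->L'->D->R'->E->plug->E
Char 3 ('C'): step: R->6, L=1; C->plug->C->R->H->L->G->refl->D->L'->F->R'->F->plug->F
Char 4 ('B'): step: R->7, L=1; B->plug->B->R->G->L->A->refl->C->L'->A->R'->D->plug->D
Char 5 ('E'): step: R->0, L->2 (L advanced); E->plug->E->R->E->L->C->refl->A->L'->C->R'->F->plug->F
Char 6 ('C'): step: R->1, L=2; C->plug->C->R->C->L->A->refl->C->L'->E->R'->H->plug->H
Char 7 ('G'): step: R->2, L=2; G->plug->G->R->D->L->D->refl->G->L'->B->R'->B->plug->B

Answer: DEFDFHB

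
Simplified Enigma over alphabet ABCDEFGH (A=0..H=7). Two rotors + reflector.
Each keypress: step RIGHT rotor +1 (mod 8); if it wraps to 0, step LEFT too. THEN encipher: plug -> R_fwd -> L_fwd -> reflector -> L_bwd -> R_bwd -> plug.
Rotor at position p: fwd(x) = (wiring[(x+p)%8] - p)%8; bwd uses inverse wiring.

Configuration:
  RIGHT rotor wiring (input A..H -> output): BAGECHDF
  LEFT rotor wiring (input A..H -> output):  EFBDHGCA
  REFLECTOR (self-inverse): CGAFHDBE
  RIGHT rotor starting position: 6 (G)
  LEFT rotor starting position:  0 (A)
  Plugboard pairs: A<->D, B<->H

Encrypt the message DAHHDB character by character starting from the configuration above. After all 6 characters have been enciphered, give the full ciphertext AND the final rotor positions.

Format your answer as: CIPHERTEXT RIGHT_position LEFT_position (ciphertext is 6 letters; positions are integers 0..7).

Answer: AFCEED 4 1

Derivation:
Char 1 ('D'): step: R->7, L=0; D->plug->A->R->G->L->C->refl->A->L'->H->R'->D->plug->A
Char 2 ('A'): step: R->0, L->1 (L advanced); A->plug->D->R->E->L->F->refl->D->L'->H->R'->F->plug->F
Char 3 ('H'): step: R->1, L=1; H->plug->B->R->F->L->B->refl->G->L'->D->R'->C->plug->C
Char 4 ('H'): step: R->2, L=1; H->plug->B->R->C->L->C->refl->A->L'->B->R'->E->plug->E
Char 5 ('D'): step: R->3, L=1; D->plug->A->R->B->L->A->refl->C->L'->C->R'->E->plug->E
Char 6 ('B'): step: R->4, L=1; B->plug->H->R->A->L->E->refl->H->L'->G->R'->A->plug->D
Final: ciphertext=AFCEED, RIGHT=4, LEFT=1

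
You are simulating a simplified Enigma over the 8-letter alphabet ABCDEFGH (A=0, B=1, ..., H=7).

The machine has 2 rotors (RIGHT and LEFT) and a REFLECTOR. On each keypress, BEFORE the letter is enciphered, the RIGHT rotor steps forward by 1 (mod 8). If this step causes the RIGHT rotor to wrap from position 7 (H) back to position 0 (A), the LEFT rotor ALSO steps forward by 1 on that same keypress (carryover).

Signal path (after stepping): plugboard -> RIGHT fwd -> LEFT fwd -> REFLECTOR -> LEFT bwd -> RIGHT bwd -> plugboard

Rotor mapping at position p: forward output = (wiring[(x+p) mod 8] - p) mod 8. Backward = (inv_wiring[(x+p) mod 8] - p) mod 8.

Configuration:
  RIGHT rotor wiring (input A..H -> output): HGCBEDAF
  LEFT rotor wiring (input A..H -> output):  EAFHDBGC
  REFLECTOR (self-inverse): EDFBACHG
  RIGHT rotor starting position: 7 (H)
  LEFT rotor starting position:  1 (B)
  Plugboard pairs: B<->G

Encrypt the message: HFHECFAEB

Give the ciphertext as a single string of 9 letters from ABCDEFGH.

Char 1 ('H'): step: R->0, L->2 (L advanced); H->plug->H->R->F->L->A->refl->E->L'->E->R'->E->plug->E
Char 2 ('F'): step: R->1, L=2; F->plug->F->R->H->L->G->refl->H->L'->D->R'->D->plug->D
Char 3 ('H'): step: R->2, L=2; H->plug->H->R->E->L->E->refl->A->L'->F->R'->G->plug->B
Char 4 ('E'): step: R->3, L=2; E->plug->E->R->C->L->B->refl->D->L'->A->R'->C->plug->C
Char 5 ('C'): step: R->4, L=2; C->plug->C->R->E->L->E->refl->A->L'->F->R'->H->plug->H
Char 6 ('F'): step: R->5, L=2; F->plug->F->R->F->L->A->refl->E->L'->E->R'->G->plug->B
Char 7 ('A'): step: R->6, L=2; A->plug->A->R->C->L->B->refl->D->L'->A->R'->D->plug->D
Char 8 ('E'): step: R->7, L=2; E->plug->E->R->C->L->B->refl->D->L'->A->R'->B->plug->G
Char 9 ('B'): step: R->0, L->3 (L advanced); B->plug->G->R->A->L->E->refl->A->L'->B->R'->D->plug->D

Answer: EDBCHBDGD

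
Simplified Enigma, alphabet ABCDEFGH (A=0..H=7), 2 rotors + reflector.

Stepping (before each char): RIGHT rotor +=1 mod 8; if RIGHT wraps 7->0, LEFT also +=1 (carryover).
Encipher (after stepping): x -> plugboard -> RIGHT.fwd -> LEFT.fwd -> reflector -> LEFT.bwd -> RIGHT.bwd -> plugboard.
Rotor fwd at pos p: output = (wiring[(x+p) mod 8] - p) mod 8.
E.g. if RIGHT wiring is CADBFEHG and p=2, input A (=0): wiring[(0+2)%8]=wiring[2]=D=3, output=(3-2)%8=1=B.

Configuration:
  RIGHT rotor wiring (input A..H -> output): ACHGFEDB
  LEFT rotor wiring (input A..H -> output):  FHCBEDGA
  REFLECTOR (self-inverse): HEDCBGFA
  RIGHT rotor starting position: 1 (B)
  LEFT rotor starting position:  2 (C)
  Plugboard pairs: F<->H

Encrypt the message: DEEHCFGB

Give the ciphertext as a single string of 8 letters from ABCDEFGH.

Answer: GBGBFCEA

Derivation:
Char 1 ('D'): step: R->2, L=2; D->plug->D->R->C->L->C->refl->D->L'->G->R'->G->plug->G
Char 2 ('E'): step: R->3, L=2; E->plug->E->R->G->L->D->refl->C->L'->C->R'->B->plug->B
Char 3 ('E'): step: R->4, L=2; E->plug->E->R->E->L->E->refl->B->L'->D->R'->G->plug->G
Char 4 ('H'): step: R->5, L=2; H->plug->F->R->C->L->C->refl->D->L'->G->R'->B->plug->B
Char 5 ('C'): step: R->6, L=2; C->plug->C->R->C->L->C->refl->D->L'->G->R'->H->plug->F
Char 6 ('F'): step: R->7, L=2; F->plug->H->R->E->L->E->refl->B->L'->D->R'->C->plug->C
Char 7 ('G'): step: R->0, L->3 (L advanced); G->plug->G->R->D->L->D->refl->C->L'->F->R'->E->plug->E
Char 8 ('B'): step: R->1, L=3; B->plug->B->R->G->L->E->refl->B->L'->B->R'->A->plug->A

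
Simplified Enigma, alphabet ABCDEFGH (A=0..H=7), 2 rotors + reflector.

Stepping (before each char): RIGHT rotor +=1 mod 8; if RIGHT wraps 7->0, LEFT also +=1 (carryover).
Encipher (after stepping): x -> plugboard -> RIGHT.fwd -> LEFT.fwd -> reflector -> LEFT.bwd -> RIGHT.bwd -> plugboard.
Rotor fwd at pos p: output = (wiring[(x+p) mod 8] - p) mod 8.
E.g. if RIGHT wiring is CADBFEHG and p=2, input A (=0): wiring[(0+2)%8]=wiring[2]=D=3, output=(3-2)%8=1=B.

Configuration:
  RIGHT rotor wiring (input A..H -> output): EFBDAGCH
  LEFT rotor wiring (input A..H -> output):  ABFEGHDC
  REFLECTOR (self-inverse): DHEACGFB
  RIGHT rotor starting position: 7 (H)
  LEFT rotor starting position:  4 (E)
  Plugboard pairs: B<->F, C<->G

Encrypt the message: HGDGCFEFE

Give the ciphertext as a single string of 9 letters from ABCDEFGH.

Answer: BBEFDHBHF

Derivation:
Char 1 ('H'): step: R->0, L->5 (L advanced); H->plug->H->R->H->L->B->refl->H->L'->G->R'->F->plug->B
Char 2 ('G'): step: R->1, L=5; G->plug->C->R->C->L->F->refl->G->L'->B->R'->F->plug->B
Char 3 ('D'): step: R->2, L=5; D->plug->D->R->E->L->E->refl->C->L'->A->R'->E->plug->E
Char 4 ('G'): step: R->3, L=5; G->plug->C->R->D->L->D->refl->A->L'->F->R'->B->plug->F
Char 5 ('C'): step: R->4, L=5; C->plug->G->R->F->L->A->refl->D->L'->D->R'->D->plug->D
Char 6 ('F'): step: R->5, L=5; F->plug->B->R->F->L->A->refl->D->L'->D->R'->H->plug->H
Char 7 ('E'): step: R->6, L=5; E->plug->E->R->D->L->D->refl->A->L'->F->R'->F->plug->B
Char 8 ('F'): step: R->7, L=5; F->plug->B->R->F->L->A->refl->D->L'->D->R'->H->plug->H
Char 9 ('E'): step: R->0, L->6 (L advanced); E->plug->E->R->A->L->F->refl->G->L'->F->R'->B->plug->F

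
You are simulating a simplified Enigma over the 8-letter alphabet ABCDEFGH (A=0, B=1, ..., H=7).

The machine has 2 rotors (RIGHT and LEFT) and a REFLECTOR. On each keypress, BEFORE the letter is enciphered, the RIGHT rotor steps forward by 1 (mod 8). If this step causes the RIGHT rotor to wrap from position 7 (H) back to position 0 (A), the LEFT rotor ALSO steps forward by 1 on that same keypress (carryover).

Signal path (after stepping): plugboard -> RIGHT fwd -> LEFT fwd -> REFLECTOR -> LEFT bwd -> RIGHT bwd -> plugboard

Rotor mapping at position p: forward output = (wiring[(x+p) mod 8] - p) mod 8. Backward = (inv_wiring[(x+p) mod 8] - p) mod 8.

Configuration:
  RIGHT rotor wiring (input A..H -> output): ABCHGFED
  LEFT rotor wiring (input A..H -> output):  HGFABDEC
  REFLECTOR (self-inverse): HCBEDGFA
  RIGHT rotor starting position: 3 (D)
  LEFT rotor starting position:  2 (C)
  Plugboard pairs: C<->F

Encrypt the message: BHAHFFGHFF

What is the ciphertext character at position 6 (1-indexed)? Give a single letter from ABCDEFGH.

Char 1 ('B'): step: R->4, L=2; B->plug->B->R->B->L->G->refl->F->L'->G->R'->G->plug->G
Char 2 ('H'): step: R->5, L=2; H->plug->H->R->B->L->G->refl->F->L'->G->R'->C->plug->F
Char 3 ('A'): step: R->6, L=2; A->plug->A->R->G->L->F->refl->G->L'->B->R'->F->plug->C
Char 4 ('H'): step: R->7, L=2; H->plug->H->R->F->L->A->refl->H->L'->C->R'->C->plug->F
Char 5 ('F'): step: R->0, L->3 (L advanced); F->plug->C->R->C->L->A->refl->H->L'->E->R'->G->plug->G
Char 6 ('F'): step: R->1, L=3; F->plug->C->R->G->L->D->refl->E->L'->F->R'->D->plug->D

D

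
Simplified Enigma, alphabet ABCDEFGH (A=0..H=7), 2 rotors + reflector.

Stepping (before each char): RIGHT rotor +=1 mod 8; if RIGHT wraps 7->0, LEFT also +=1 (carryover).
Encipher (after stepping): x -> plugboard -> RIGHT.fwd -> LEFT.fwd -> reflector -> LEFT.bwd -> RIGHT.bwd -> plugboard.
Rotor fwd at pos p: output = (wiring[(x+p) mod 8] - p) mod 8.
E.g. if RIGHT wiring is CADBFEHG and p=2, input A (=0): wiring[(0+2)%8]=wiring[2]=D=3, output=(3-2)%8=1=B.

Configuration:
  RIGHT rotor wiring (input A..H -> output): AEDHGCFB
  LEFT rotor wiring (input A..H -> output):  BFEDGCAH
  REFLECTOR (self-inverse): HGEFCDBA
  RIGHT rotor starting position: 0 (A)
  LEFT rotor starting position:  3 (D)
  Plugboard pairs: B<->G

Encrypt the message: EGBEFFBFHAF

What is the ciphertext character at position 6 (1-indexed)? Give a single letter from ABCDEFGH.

Char 1 ('E'): step: R->1, L=3; E->plug->E->R->B->L->D->refl->F->L'->D->R'->A->plug->A
Char 2 ('G'): step: R->2, L=3; G->plug->B->R->F->L->G->refl->B->L'->H->R'->F->plug->F
Char 3 ('B'): step: R->3, L=3; B->plug->G->R->B->L->D->refl->F->L'->D->R'->B->plug->G
Char 4 ('E'): step: R->4, L=3; E->plug->E->R->E->L->E->refl->C->L'->G->R'->B->plug->G
Char 5 ('F'): step: R->5, L=3; F->plug->F->R->G->L->C->refl->E->L'->E->R'->C->plug->C
Char 6 ('F'): step: R->6, L=3; F->plug->F->R->B->L->D->refl->F->L'->D->R'->B->plug->G

G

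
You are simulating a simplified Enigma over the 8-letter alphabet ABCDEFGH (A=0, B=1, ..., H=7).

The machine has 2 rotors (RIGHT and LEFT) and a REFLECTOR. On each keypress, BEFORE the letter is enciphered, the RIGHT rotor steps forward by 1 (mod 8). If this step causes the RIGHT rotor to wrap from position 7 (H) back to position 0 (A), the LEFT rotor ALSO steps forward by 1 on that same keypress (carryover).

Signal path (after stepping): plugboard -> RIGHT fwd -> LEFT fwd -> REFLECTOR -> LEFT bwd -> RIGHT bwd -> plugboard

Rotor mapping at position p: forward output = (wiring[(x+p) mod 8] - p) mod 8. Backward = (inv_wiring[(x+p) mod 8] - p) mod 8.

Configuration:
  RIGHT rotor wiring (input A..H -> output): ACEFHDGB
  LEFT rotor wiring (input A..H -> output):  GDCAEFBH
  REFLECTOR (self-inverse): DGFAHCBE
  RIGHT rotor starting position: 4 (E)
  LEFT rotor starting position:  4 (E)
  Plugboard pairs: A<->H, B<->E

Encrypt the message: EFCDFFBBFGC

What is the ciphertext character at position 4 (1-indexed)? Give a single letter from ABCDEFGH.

Char 1 ('E'): step: R->5, L=4; E->plug->B->R->B->L->B->refl->G->L'->G->R'->A->plug->H
Char 2 ('F'): step: R->6, L=4; F->plug->F->R->H->L->E->refl->H->L'->F->R'->H->plug->A
Char 3 ('C'): step: R->7, L=4; C->plug->C->R->D->L->D->refl->A->L'->A->R'->F->plug->F
Char 4 ('D'): step: R->0, L->5 (L advanced); D->plug->D->R->F->L->F->refl->C->L'->C->R'->B->plug->E

E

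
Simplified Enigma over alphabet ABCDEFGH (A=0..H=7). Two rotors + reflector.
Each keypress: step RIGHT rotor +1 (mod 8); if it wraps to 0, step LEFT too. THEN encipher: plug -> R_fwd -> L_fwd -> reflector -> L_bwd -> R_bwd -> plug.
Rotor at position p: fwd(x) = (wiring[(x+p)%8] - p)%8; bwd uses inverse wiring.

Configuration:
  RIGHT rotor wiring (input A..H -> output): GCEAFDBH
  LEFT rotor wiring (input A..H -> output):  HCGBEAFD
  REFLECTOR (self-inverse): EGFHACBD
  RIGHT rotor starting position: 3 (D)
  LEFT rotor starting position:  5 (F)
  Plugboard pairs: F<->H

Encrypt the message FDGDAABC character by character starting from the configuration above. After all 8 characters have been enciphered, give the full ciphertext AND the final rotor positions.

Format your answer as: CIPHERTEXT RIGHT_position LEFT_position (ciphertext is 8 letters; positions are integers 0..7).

Answer: DACFBCAA 3 6

Derivation:
Char 1 ('F'): step: R->4, L=5; F->plug->H->R->E->L->F->refl->C->L'->D->R'->D->plug->D
Char 2 ('D'): step: R->5, L=5; D->plug->D->R->B->L->A->refl->E->L'->G->R'->A->plug->A
Char 3 ('G'): step: R->6, L=5; G->plug->G->R->H->L->H->refl->D->L'->A->R'->C->plug->C
Char 4 ('D'): step: R->7, L=5; D->plug->D->R->F->L->B->refl->G->L'->C->R'->H->plug->F
Char 5 ('A'): step: R->0, L->6 (L advanced); A->plug->A->R->G->L->G->refl->B->L'->C->R'->B->plug->B
Char 6 ('A'): step: R->1, L=6; A->plug->A->R->B->L->F->refl->C->L'->H->R'->C->plug->C
Char 7 ('B'): step: R->2, L=6; B->plug->B->R->G->L->G->refl->B->L'->C->R'->A->plug->A
Char 8 ('C'): step: R->3, L=6; C->plug->C->R->A->L->H->refl->D->L'->F->R'->A->plug->A
Final: ciphertext=DACFBCAA, RIGHT=3, LEFT=6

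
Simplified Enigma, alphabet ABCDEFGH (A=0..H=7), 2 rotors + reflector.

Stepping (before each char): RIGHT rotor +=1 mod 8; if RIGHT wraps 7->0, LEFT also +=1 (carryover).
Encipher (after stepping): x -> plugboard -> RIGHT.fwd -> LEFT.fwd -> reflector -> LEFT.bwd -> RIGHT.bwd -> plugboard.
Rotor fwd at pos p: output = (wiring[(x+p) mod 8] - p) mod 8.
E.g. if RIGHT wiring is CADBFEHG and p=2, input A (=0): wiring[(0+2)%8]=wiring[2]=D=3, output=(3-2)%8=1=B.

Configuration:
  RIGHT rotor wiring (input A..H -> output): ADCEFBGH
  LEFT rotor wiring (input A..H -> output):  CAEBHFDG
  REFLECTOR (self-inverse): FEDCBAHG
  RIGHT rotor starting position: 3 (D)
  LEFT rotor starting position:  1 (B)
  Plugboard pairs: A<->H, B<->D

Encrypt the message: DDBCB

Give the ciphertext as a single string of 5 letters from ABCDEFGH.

Answer: HFDAE

Derivation:
Char 1 ('D'): step: R->4, L=1; D->plug->B->R->F->L->C->refl->D->L'->B->R'->A->plug->H
Char 2 ('D'): step: R->5, L=1; D->plug->B->R->B->L->D->refl->C->L'->F->R'->F->plug->F
Char 3 ('B'): step: R->6, L=1; B->plug->D->R->F->L->C->refl->D->L'->B->R'->B->plug->D
Char 4 ('C'): step: R->7, L=1; C->plug->C->R->E->L->E->refl->B->L'->H->R'->H->plug->A
Char 5 ('B'): step: R->0, L->2 (L advanced); B->plug->D->R->E->L->B->refl->E->L'->F->R'->E->plug->E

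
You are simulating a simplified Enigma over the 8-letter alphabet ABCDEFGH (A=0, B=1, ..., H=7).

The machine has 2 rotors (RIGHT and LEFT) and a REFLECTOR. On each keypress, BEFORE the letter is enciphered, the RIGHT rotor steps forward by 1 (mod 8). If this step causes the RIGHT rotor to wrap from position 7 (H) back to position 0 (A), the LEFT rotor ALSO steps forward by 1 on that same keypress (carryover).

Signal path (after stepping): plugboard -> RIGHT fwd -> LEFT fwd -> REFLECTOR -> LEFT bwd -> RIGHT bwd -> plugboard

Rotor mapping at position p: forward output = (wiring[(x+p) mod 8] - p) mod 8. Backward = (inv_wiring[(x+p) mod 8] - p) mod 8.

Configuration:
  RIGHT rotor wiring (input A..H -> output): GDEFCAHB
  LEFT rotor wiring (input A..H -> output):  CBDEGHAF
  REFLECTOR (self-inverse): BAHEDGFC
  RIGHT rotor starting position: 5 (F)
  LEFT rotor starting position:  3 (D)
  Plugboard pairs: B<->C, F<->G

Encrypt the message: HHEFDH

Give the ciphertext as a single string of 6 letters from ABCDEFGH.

Answer: ACHGBA

Derivation:
Char 1 ('H'): step: R->6, L=3; H->plug->H->R->C->L->E->refl->D->L'->B->R'->A->plug->A
Char 2 ('H'): step: R->7, L=3; H->plug->H->R->A->L->B->refl->A->L'->H->R'->B->plug->C
Char 3 ('E'): step: R->0, L->4 (L advanced); E->plug->E->R->C->L->E->refl->D->L'->B->R'->H->plug->H
Char 4 ('F'): step: R->1, L=4; F->plug->G->R->A->L->C->refl->H->L'->G->R'->F->plug->G
Char 5 ('D'): step: R->2, L=4; D->plug->D->R->G->L->H->refl->C->L'->A->R'->C->plug->B
Char 6 ('H'): step: R->3, L=4; H->plug->H->R->B->L->D->refl->E->L'->C->R'->A->plug->A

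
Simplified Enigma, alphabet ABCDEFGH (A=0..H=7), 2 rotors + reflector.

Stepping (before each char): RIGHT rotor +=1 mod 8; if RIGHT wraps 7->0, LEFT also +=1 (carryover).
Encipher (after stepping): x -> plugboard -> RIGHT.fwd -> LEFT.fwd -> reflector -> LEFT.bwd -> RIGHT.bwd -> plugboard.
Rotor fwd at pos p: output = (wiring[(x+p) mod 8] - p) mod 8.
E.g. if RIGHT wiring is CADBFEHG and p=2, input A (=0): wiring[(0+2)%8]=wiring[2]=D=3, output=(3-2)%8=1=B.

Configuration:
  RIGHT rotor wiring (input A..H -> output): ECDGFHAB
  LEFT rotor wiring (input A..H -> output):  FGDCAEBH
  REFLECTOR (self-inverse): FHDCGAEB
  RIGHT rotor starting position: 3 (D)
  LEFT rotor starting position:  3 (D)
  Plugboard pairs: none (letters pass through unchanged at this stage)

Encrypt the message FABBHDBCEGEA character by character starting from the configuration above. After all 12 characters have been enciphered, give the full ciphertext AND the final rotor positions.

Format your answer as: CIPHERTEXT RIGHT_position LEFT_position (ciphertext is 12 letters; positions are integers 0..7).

Answer: DHDFBEEEGABH 7 4

Derivation:
Char 1 ('F'): step: R->4, L=3; F->plug->F->R->G->L->D->refl->C->L'->F->R'->D->plug->D
Char 2 ('A'): step: R->5, L=3; A->plug->A->R->C->L->B->refl->H->L'->A->R'->H->plug->H
Char 3 ('B'): step: R->6, L=3; B->plug->B->R->D->L->G->refl->E->L'->E->R'->D->plug->D
Char 4 ('B'): step: R->7, L=3; B->plug->B->R->F->L->C->refl->D->L'->G->R'->F->plug->F
Char 5 ('H'): step: R->0, L->4 (L advanced); H->plug->H->R->B->L->A->refl->F->L'->C->R'->B->plug->B
Char 6 ('D'): step: R->1, L=4; D->plug->D->R->E->L->B->refl->H->L'->G->R'->E->plug->E
Char 7 ('B'): step: R->2, L=4; B->plug->B->R->E->L->B->refl->H->L'->G->R'->E->plug->E
Char 8 ('C'): step: R->3, L=4; C->plug->C->R->E->L->B->refl->H->L'->G->R'->E->plug->E
Char 9 ('E'): step: R->4, L=4; E->plug->E->R->A->L->E->refl->G->L'->H->R'->G->plug->G
Char 10 ('G'): step: R->5, L=4; G->plug->G->R->B->L->A->refl->F->L'->C->R'->A->plug->A
Char 11 ('E'): step: R->6, L=4; E->plug->E->R->F->L->C->refl->D->L'->D->R'->B->plug->B
Char 12 ('A'): step: R->7, L=4; A->plug->A->R->C->L->F->refl->A->L'->B->R'->H->plug->H
Final: ciphertext=DHDFBEEEGABH, RIGHT=7, LEFT=4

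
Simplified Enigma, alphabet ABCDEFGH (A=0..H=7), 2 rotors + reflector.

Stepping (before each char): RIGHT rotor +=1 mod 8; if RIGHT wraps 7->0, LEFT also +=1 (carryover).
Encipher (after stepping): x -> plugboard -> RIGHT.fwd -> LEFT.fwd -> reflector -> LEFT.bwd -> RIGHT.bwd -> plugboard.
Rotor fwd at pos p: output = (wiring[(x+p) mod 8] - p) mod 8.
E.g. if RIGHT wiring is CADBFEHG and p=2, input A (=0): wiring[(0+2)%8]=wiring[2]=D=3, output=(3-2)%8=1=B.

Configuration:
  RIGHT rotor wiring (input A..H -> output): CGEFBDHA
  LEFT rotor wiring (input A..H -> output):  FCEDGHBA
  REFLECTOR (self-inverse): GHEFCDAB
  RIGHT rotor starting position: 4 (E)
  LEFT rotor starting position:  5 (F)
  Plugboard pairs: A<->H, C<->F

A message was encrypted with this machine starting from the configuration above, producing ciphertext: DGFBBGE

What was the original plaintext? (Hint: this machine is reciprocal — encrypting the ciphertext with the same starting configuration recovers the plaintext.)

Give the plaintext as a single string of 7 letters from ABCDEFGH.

Answer: CEDFAEF

Derivation:
Char 1 ('D'): step: R->5, L=5; D->plug->D->R->F->L->H->refl->B->L'->H->R'->F->plug->C
Char 2 ('G'): step: R->6, L=5; G->plug->G->R->D->L->A->refl->G->L'->G->R'->E->plug->E
Char 3 ('F'): step: R->7, L=5; F->plug->C->R->H->L->B->refl->H->L'->F->R'->D->plug->D
Char 4 ('B'): step: R->0, L->6 (L advanced); B->plug->B->R->G->L->A->refl->G->L'->E->R'->C->plug->F
Char 5 ('B'): step: R->1, L=6; B->plug->B->R->D->L->E->refl->C->L'->B->R'->H->plug->A
Char 6 ('G'): step: R->2, L=6; G->plug->G->R->A->L->D->refl->F->L'->F->R'->E->plug->E
Char 7 ('E'): step: R->3, L=6; E->plug->E->R->F->L->F->refl->D->L'->A->R'->C->plug->F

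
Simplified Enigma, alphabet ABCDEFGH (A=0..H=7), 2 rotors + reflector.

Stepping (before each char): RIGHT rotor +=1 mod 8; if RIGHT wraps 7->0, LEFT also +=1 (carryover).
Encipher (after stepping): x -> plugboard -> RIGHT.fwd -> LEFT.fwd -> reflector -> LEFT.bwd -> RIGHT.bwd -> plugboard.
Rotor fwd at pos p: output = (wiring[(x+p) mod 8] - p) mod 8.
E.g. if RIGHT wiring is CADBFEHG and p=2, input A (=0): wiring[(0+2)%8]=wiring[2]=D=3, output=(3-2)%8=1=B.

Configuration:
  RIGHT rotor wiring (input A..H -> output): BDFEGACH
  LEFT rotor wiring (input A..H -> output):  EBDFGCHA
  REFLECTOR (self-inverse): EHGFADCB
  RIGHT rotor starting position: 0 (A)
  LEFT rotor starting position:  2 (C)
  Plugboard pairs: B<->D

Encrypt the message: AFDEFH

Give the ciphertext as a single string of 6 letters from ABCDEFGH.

Answer: CBHCGC

Derivation:
Char 1 ('A'): step: R->1, L=2; A->plug->A->R->C->L->E->refl->A->L'->D->R'->C->plug->C
Char 2 ('F'): step: R->2, L=2; F->plug->F->R->F->L->G->refl->C->L'->G->R'->D->plug->B
Char 3 ('D'): step: R->3, L=2; D->plug->B->R->D->L->A->refl->E->L'->C->R'->H->plug->H
Char 4 ('E'): step: R->4, L=2; E->plug->E->R->F->L->G->refl->C->L'->G->R'->C->plug->C
Char 5 ('F'): step: R->5, L=2; F->plug->F->R->A->L->B->refl->H->L'->H->R'->G->plug->G
Char 6 ('H'): step: R->6, L=2; H->plug->H->R->C->L->E->refl->A->L'->D->R'->C->plug->C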